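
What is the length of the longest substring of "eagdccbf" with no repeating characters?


Input: "eagdccbf"
Sliding window (track last position of each char):
  Position 0 ('e'): window [0,0] length 1 -- new best
  Position 1 ('a'): window [0,1] length 2 -- new best
  Position 2 ('g'): window [0,2] length 3 -- new best
  Position 3 ('d'): window [0,3] length 4 -- new best
  Position 4 ('c'): window [0,4] length 5 -- new best
  Position 5 ('c'): repeat (last at 4), move window start to 5
  Position 5 ('c'): window [5,5] length 1
  Position 6 ('b'): window [5,6] length 2
  Position 7 ('f'): window [5,7] length 3
Longest substring with no repeats: "eagdc" with length 5

5


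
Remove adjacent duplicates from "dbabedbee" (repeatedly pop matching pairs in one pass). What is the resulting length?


Input: dbabedbee
Stack-based adjacent duplicate removal:
  Read 'd': push. Stack: d
  Read 'b': push. Stack: db
  Read 'a': push. Stack: dba
  Read 'b': push. Stack: dbab
  Read 'e': push. Stack: dbabe
  Read 'd': push. Stack: dbabed
  Read 'b': push. Stack: dbabedb
  Read 'e': push. Stack: dbabedbe
  Read 'e': matches stack top 'e' => pop. Stack: dbabedb
Final stack: "dbabedb" (length 7)

7


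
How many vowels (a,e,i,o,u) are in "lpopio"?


Input: lpopio
Checking each character:
  'l' at position 0: consonant
  'p' at position 1: consonant
  'o' at position 2: vowel (running total: 1)
  'p' at position 3: consonant
  'i' at position 4: vowel (running total: 2)
  'o' at position 5: vowel (running total: 3)
Total vowels: 3

3


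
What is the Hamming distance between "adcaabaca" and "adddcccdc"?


Comparing "adcaabaca" and "adddcccdc" position by position:
  Position 0: 'a' vs 'a' => same
  Position 1: 'd' vs 'd' => same
  Position 2: 'c' vs 'd' => differ
  Position 3: 'a' vs 'd' => differ
  Position 4: 'a' vs 'c' => differ
  Position 5: 'b' vs 'c' => differ
  Position 6: 'a' vs 'c' => differ
  Position 7: 'c' vs 'd' => differ
  Position 8: 'a' vs 'c' => differ
Total differences (Hamming distance): 7

7


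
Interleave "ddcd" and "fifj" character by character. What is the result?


Interleaving "ddcd" and "fifj":
  Position 0: 'd' from first, 'f' from second => "df"
  Position 1: 'd' from first, 'i' from second => "di"
  Position 2: 'c' from first, 'f' from second => "cf"
  Position 3: 'd' from first, 'j' from second => "dj"
Result: dfdicfdj

dfdicfdj


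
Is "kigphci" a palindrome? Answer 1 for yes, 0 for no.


Input: kigphci
Reversed: ichpgik
  Compare pos 0 ('k') with pos 6 ('i'): MISMATCH
  Compare pos 1 ('i') with pos 5 ('c'): MISMATCH
  Compare pos 2 ('g') with pos 4 ('h'): MISMATCH
Result: not a palindrome

0


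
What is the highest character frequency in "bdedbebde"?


Input: bdedbebde
Character counts:
  'b': 3
  'd': 3
  'e': 3
Maximum frequency: 3

3


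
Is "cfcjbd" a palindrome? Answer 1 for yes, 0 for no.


Input: cfcjbd
Reversed: dbjcfc
  Compare pos 0 ('c') with pos 5 ('d'): MISMATCH
  Compare pos 1 ('f') with pos 4 ('b'): MISMATCH
  Compare pos 2 ('c') with pos 3 ('j'): MISMATCH
Result: not a palindrome

0


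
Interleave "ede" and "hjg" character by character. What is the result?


Interleaving "ede" and "hjg":
  Position 0: 'e' from first, 'h' from second => "eh"
  Position 1: 'd' from first, 'j' from second => "dj"
  Position 2: 'e' from first, 'g' from second => "eg"
Result: ehdjeg

ehdjeg


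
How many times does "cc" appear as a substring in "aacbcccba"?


Searching for "cc" in "aacbcccba"
Scanning each position:
  Position 0: "aa" => no
  Position 1: "ac" => no
  Position 2: "cb" => no
  Position 3: "bc" => no
  Position 4: "cc" => MATCH
  Position 5: "cc" => MATCH
  Position 6: "cb" => no
  Position 7: "ba" => no
Total occurrences: 2

2


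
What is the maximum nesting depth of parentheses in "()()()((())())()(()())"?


Input: "()()()((())())()(()())"
Tracking depth:
  Position 0 '(': depth becomes 1
  Position 1 ')': depth becomes 0
  Position 2 '(': depth becomes 1
  Position 3 ')': depth becomes 0
  Position 4 '(': depth becomes 1
  Position 5 ')': depth becomes 0
  Position 6 '(': depth becomes 1
  Position 7 '(': depth becomes 2
  Position 8 '(': depth becomes 3
  Position 9 ')': depth becomes 2
  Position 10 ')': depth becomes 1
  Position 11 '(': depth becomes 2
  Position 12 ')': depth becomes 1
  Position 13 ')': depth becomes 0
  Position 14 '(': depth becomes 1
  Position 15 ')': depth becomes 0
  Position 16 '(': depth becomes 1
  Position 17 '(': depth becomes 2
  Position 18 ')': depth becomes 1
  Position 19 '(': depth becomes 2
  Position 20 ')': depth becomes 1
  Position 21 ')': depth becomes 0
Maximum depth reached: 3

3


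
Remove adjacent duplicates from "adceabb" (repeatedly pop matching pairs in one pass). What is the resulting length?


Input: adceabb
Stack-based adjacent duplicate removal:
  Read 'a': push. Stack: a
  Read 'd': push. Stack: ad
  Read 'c': push. Stack: adc
  Read 'e': push. Stack: adce
  Read 'a': push. Stack: adcea
  Read 'b': push. Stack: adceab
  Read 'b': matches stack top 'b' => pop. Stack: adcea
Final stack: "adcea" (length 5)

5


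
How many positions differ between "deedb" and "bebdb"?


Comparing "deedb" and "bebdb" position by position:
  Position 0: 'd' vs 'b' => DIFFER
  Position 1: 'e' vs 'e' => same
  Position 2: 'e' vs 'b' => DIFFER
  Position 3: 'd' vs 'd' => same
  Position 4: 'b' vs 'b' => same
Positions that differ: 2

2


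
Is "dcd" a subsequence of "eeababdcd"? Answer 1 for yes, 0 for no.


Check if "dcd" is a subsequence of "eeababdcd"
Greedy scan:
  Position 0 ('e'): no match needed
  Position 1 ('e'): no match needed
  Position 2 ('a'): no match needed
  Position 3 ('b'): no match needed
  Position 4 ('a'): no match needed
  Position 5 ('b'): no match needed
  Position 6 ('d'): matches sub[0] = 'd'
  Position 7 ('c'): matches sub[1] = 'c'
  Position 8 ('d'): matches sub[2] = 'd'
All 3 characters matched => is a subsequence

1


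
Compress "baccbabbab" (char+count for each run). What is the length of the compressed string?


Input: baccbabbab
Runs:
  'b' x 1 => "b1"
  'a' x 1 => "a1"
  'c' x 2 => "c2"
  'b' x 1 => "b1"
  'a' x 1 => "a1"
  'b' x 2 => "b2"
  'a' x 1 => "a1"
  'b' x 1 => "b1"
Compressed: "b1a1c2b1a1b2a1b1"
Compressed length: 16

16


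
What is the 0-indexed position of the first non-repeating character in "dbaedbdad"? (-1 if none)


Input: dbaedbdad
Character frequencies:
  'a': 2
  'b': 2
  'd': 4
  'e': 1
Scanning left to right for freq == 1:
  Position 0 ('d'): freq=4, skip
  Position 1 ('b'): freq=2, skip
  Position 2 ('a'): freq=2, skip
  Position 3 ('e'): unique! => answer = 3

3


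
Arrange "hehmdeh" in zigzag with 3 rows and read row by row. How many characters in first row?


Zigzag "hehmdeh" into 3 rows:
Placing characters:
  'h' => row 0
  'e' => row 1
  'h' => row 2
  'm' => row 1
  'd' => row 0
  'e' => row 1
  'h' => row 2
Rows:
  Row 0: "hd"
  Row 1: "eme"
  Row 2: "hh"
First row length: 2

2


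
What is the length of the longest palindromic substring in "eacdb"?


Input: "eacdb"
Checking substrings for palindromes:
  No multi-char palindromic substrings found
Longest palindromic substring: "e" with length 1

1


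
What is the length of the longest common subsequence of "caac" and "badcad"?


LCS of "caac" and "badcad"
DP table:
           b    a    d    c    a    d
      0    0    0    0    0    0    0
  c   0    0    0    0    1    1    1
  a   0    0    1    1    1    2    2
  a   0    0    1    1    1    2    2
  c   0    0    1    1    2    2    2
LCS length = dp[4][6] = 2

2


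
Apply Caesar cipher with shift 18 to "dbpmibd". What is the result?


Caesar cipher: shift "dbpmibd" by 18
  'd' (pos 3) + 18 = pos 21 = 'v'
  'b' (pos 1) + 18 = pos 19 = 't'
  'p' (pos 15) + 18 = pos 7 = 'h'
  'm' (pos 12) + 18 = pos 4 = 'e'
  'i' (pos 8) + 18 = pos 0 = 'a'
  'b' (pos 1) + 18 = pos 19 = 't'
  'd' (pos 3) + 18 = pos 21 = 'v'
Result: vtheatv

vtheatv


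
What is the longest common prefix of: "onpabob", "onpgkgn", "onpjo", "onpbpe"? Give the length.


Words: onpabob, onpgkgn, onpjo, onpbpe
  Position 0: all 'o' => match
  Position 1: all 'n' => match
  Position 2: all 'p' => match
  Position 3: ('a', 'g', 'j', 'b') => mismatch, stop
LCP = "onp" (length 3)

3


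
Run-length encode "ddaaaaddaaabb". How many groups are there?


Input: ddaaaaddaaabb
Scanning for consecutive runs:
  Group 1: 'd' x 2 (positions 0-1)
  Group 2: 'a' x 4 (positions 2-5)
  Group 3: 'd' x 2 (positions 6-7)
  Group 4: 'a' x 3 (positions 8-10)
  Group 5: 'b' x 2 (positions 11-12)
Total groups: 5

5


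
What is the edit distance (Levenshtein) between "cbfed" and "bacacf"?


Computing edit distance: "cbfed" -> "bacacf"
DP table:
           b    a    c    a    c    f
      0    1    2    3    4    5    6
  c   1    1    2    2    3    4    5
  b   2    1    2    3    3    4    5
  f   3    2    2    3    4    4    4
  e   4    3    3    3    4    5    5
  d   5    4    4    4    4    5    6
Edit distance = dp[5][6] = 6

6


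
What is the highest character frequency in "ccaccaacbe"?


Input: ccaccaacbe
Character counts:
  'a': 3
  'b': 1
  'c': 5
  'e': 1
Maximum frequency: 5

5


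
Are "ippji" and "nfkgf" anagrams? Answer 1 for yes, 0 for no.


Strings: "ippji", "nfkgf"
Sorted first:  iijpp
Sorted second: ffgkn
Differ at position 0: 'i' vs 'f' => not anagrams

0


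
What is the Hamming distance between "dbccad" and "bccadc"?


Comparing "dbccad" and "bccadc" position by position:
  Position 0: 'd' vs 'b' => differ
  Position 1: 'b' vs 'c' => differ
  Position 2: 'c' vs 'c' => same
  Position 3: 'c' vs 'a' => differ
  Position 4: 'a' vs 'd' => differ
  Position 5: 'd' vs 'c' => differ
Total differences (Hamming distance): 5

5


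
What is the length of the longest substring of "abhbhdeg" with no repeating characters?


Input: "abhbhdeg"
Sliding window (track last position of each char):
  Position 0 ('a'): window [0,0] length 1 -- new best
  Position 1 ('b'): window [0,1] length 2 -- new best
  Position 2 ('h'): window [0,2] length 3 -- new best
  Position 3 ('b'): repeat (last at 1), move window start to 2
  Position 3 ('b'): window [2,3] length 2
  Position 4 ('h'): repeat (last at 2), move window start to 3
  Position 4 ('h'): window [3,4] length 2
  Position 5 ('d'): window [3,5] length 3
  Position 6 ('e'): window [3,6] length 4 -- new best
  Position 7 ('g'): window [3,7] length 5 -- new best
Longest substring with no repeats: "bhdeg" with length 5

5


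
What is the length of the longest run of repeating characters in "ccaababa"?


Input: "ccaababa"
Scanning for longest run:
  Position 1 ('c'): continues run of 'c', length=2
  Position 2 ('a'): new char, reset run to 1
  Position 3 ('a'): continues run of 'a', length=2
  Position 4 ('b'): new char, reset run to 1
  Position 5 ('a'): new char, reset run to 1
  Position 6 ('b'): new char, reset run to 1
  Position 7 ('a'): new char, reset run to 1
Longest run: 'c' with length 2

2


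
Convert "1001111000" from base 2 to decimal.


Input: "1001111000" in base 2
Positional expansion:
  Digit '1' (value 1) x 2^9 = 512
  Digit '0' (value 0) x 2^8 = 0
  Digit '0' (value 0) x 2^7 = 0
  Digit '1' (value 1) x 2^6 = 64
  Digit '1' (value 1) x 2^5 = 32
  Digit '1' (value 1) x 2^4 = 16
  Digit '1' (value 1) x 2^3 = 8
  Digit '0' (value 0) x 2^2 = 0
  Digit '0' (value 0) x 2^1 = 0
  Digit '0' (value 0) x 2^0 = 0
Sum = 632

632


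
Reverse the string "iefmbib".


Input: iefmbib
Reading characters right to left:
  Position 6: 'b'
  Position 5: 'i'
  Position 4: 'b'
  Position 3: 'm'
  Position 2: 'f'
  Position 1: 'e'
  Position 0: 'i'
Reversed: bibmfei

bibmfei


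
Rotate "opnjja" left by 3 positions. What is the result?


Input: "opnjja", rotate left by 3
First 3 characters: "opn"
Remaining characters: "jja"
Concatenate remaining + first: "jja" + "opn" = "jjaopn"

jjaopn


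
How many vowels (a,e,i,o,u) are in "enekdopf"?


Input: enekdopf
Checking each character:
  'e' at position 0: vowel (running total: 1)
  'n' at position 1: consonant
  'e' at position 2: vowel (running total: 2)
  'k' at position 3: consonant
  'd' at position 4: consonant
  'o' at position 5: vowel (running total: 3)
  'p' at position 6: consonant
  'f' at position 7: consonant
Total vowels: 3

3


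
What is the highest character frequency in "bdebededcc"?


Input: bdebededcc
Character counts:
  'b': 2
  'c': 2
  'd': 3
  'e': 3
Maximum frequency: 3

3


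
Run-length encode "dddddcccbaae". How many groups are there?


Input: dddddcccbaae
Scanning for consecutive runs:
  Group 1: 'd' x 5 (positions 0-4)
  Group 2: 'c' x 3 (positions 5-7)
  Group 3: 'b' x 1 (positions 8-8)
  Group 4: 'a' x 2 (positions 9-10)
  Group 5: 'e' x 1 (positions 11-11)
Total groups: 5

5


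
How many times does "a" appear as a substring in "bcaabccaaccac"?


Searching for "a" in "bcaabccaaccac"
Scanning each position:
  Position 0: "b" => no
  Position 1: "c" => no
  Position 2: "a" => MATCH
  Position 3: "a" => MATCH
  Position 4: "b" => no
  Position 5: "c" => no
  Position 6: "c" => no
  Position 7: "a" => MATCH
  Position 8: "a" => MATCH
  Position 9: "c" => no
  Position 10: "c" => no
  Position 11: "a" => MATCH
  Position 12: "c" => no
Total occurrences: 5

5


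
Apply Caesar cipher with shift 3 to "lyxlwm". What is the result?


Caesar cipher: shift "lyxlwm" by 3
  'l' (pos 11) + 3 = pos 14 = 'o'
  'y' (pos 24) + 3 = pos 1 = 'b'
  'x' (pos 23) + 3 = pos 0 = 'a'
  'l' (pos 11) + 3 = pos 14 = 'o'
  'w' (pos 22) + 3 = pos 25 = 'z'
  'm' (pos 12) + 3 = pos 15 = 'p'
Result: obaozp

obaozp


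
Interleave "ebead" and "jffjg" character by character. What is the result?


Interleaving "ebead" and "jffjg":
  Position 0: 'e' from first, 'j' from second => "ej"
  Position 1: 'b' from first, 'f' from second => "bf"
  Position 2: 'e' from first, 'f' from second => "ef"
  Position 3: 'a' from first, 'j' from second => "aj"
  Position 4: 'd' from first, 'g' from second => "dg"
Result: ejbfefajdg

ejbfefajdg


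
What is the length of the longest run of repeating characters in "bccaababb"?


Input: "bccaababb"
Scanning for longest run:
  Position 1 ('c'): new char, reset run to 1
  Position 2 ('c'): continues run of 'c', length=2
  Position 3 ('a'): new char, reset run to 1
  Position 4 ('a'): continues run of 'a', length=2
  Position 5 ('b'): new char, reset run to 1
  Position 6 ('a'): new char, reset run to 1
  Position 7 ('b'): new char, reset run to 1
  Position 8 ('b'): continues run of 'b', length=2
Longest run: 'c' with length 2

2


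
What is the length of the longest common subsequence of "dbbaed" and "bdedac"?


LCS of "dbbaed" and "bdedac"
DP table:
           b    d    e    d    a    c
      0    0    0    0    0    0    0
  d   0    0    1    1    1    1    1
  b   0    1    1    1    1    1    1
  b   0    1    1    1    1    1    1
  a   0    1    1    1    1    2    2
  e   0    1    1    2    2    2    2
  d   0    1    2    2    3    3    3
LCS length = dp[6][6] = 3

3


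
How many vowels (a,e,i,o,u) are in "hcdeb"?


Input: hcdeb
Checking each character:
  'h' at position 0: consonant
  'c' at position 1: consonant
  'd' at position 2: consonant
  'e' at position 3: vowel (running total: 1)
  'b' at position 4: consonant
Total vowels: 1

1


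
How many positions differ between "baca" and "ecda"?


Comparing "baca" and "ecda" position by position:
  Position 0: 'b' vs 'e' => DIFFER
  Position 1: 'a' vs 'c' => DIFFER
  Position 2: 'c' vs 'd' => DIFFER
  Position 3: 'a' vs 'a' => same
Positions that differ: 3

3


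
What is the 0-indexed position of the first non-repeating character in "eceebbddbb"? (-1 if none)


Input: eceebbddbb
Character frequencies:
  'b': 4
  'c': 1
  'd': 2
  'e': 3
Scanning left to right for freq == 1:
  Position 0 ('e'): freq=3, skip
  Position 1 ('c'): unique! => answer = 1

1


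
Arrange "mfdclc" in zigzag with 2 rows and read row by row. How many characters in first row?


Zigzag "mfdclc" into 2 rows:
Placing characters:
  'm' => row 0
  'f' => row 1
  'd' => row 0
  'c' => row 1
  'l' => row 0
  'c' => row 1
Rows:
  Row 0: "mdl"
  Row 1: "fcc"
First row length: 3

3


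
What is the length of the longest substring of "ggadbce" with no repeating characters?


Input: "ggadbce"
Sliding window (track last position of each char):
  Position 0 ('g'): window [0,0] length 1 -- new best
  Position 1 ('g'): repeat (last at 0), move window start to 1
  Position 1 ('g'): window [1,1] length 1
  Position 2 ('a'): window [1,2] length 2 -- new best
  Position 3 ('d'): window [1,3] length 3 -- new best
  Position 4 ('b'): window [1,4] length 4 -- new best
  Position 5 ('c'): window [1,5] length 5 -- new best
  Position 6 ('e'): window [1,6] length 6 -- new best
Longest substring with no repeats: "gadbce" with length 6

6


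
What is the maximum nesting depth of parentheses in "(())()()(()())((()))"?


Input: "(())()()(()())((()))"
Tracking depth:
  Position 0 '(': depth becomes 1
  Position 1 '(': depth becomes 2
  Position 2 ')': depth becomes 1
  Position 3 ')': depth becomes 0
  Position 4 '(': depth becomes 1
  Position 5 ')': depth becomes 0
  Position 6 '(': depth becomes 1
  Position 7 ')': depth becomes 0
  Position 8 '(': depth becomes 1
  Position 9 '(': depth becomes 2
  Position 10 ')': depth becomes 1
  Position 11 '(': depth becomes 2
  Position 12 ')': depth becomes 1
  Position 13 ')': depth becomes 0
  Position 14 '(': depth becomes 1
  Position 15 '(': depth becomes 2
  Position 16 '(': depth becomes 3
  Position 17 ')': depth becomes 2
  Position 18 ')': depth becomes 1
  Position 19 ')': depth becomes 0
Maximum depth reached: 3

3


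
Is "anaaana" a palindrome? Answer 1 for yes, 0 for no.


Input: anaaana
Reversed: anaaana
  Compare pos 0 ('a') with pos 6 ('a'): match
  Compare pos 1 ('n') with pos 5 ('n'): match
  Compare pos 2 ('a') with pos 4 ('a'): match
Result: palindrome

1


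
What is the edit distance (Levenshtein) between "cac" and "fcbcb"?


Computing edit distance: "cac" -> "fcbcb"
DP table:
           f    c    b    c    b
      0    1    2    3    4    5
  c   1    1    1    2    3    4
  a   2    2    2    2    3    4
  c   3    3    2    3    2    3
Edit distance = dp[3][5] = 3

3


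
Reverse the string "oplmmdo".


Input: oplmmdo
Reading characters right to left:
  Position 6: 'o'
  Position 5: 'd'
  Position 4: 'm'
  Position 3: 'm'
  Position 2: 'l'
  Position 1: 'p'
  Position 0: 'o'
Reversed: odmmlpo

odmmlpo


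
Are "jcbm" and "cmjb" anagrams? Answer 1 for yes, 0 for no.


Strings: "jcbm", "cmjb"
Sorted first:  bcjm
Sorted second: bcjm
Sorted forms match => anagrams

1


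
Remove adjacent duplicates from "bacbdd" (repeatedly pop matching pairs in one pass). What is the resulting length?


Input: bacbdd
Stack-based adjacent duplicate removal:
  Read 'b': push. Stack: b
  Read 'a': push. Stack: ba
  Read 'c': push. Stack: bac
  Read 'b': push. Stack: bacb
  Read 'd': push. Stack: bacbd
  Read 'd': matches stack top 'd' => pop. Stack: bacb
Final stack: "bacb" (length 4)

4


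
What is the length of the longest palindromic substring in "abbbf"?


Input: "abbbf"
Checking substrings for palindromes:
  [1:4] "bbb" (len 3) => palindrome
  [1:3] "bb" (len 2) => palindrome
  [2:4] "bb" (len 2) => palindrome
Longest palindromic substring: "bbb" with length 3

3


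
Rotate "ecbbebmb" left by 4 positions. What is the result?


Input: "ecbbebmb", rotate left by 4
First 4 characters: "ecbb"
Remaining characters: "ebmb"
Concatenate remaining + first: "ebmb" + "ecbb" = "ebmbecbb"

ebmbecbb


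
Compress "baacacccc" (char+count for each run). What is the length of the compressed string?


Input: baacacccc
Runs:
  'b' x 1 => "b1"
  'a' x 2 => "a2"
  'c' x 1 => "c1"
  'a' x 1 => "a1"
  'c' x 4 => "c4"
Compressed: "b1a2c1a1c4"
Compressed length: 10

10


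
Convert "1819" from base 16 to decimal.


Input: "1819" in base 16
Positional expansion:
  Digit '1' (value 1) x 16^3 = 4096
  Digit '8' (value 8) x 16^2 = 2048
  Digit '1' (value 1) x 16^1 = 16
  Digit '9' (value 9) x 16^0 = 9
Sum = 6169

6169


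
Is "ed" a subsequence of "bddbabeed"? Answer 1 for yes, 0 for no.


Check if "ed" is a subsequence of "bddbabeed"
Greedy scan:
  Position 0 ('b'): no match needed
  Position 1 ('d'): no match needed
  Position 2 ('d'): no match needed
  Position 3 ('b'): no match needed
  Position 4 ('a'): no match needed
  Position 5 ('b'): no match needed
  Position 6 ('e'): matches sub[0] = 'e'
  Position 7 ('e'): no match needed
  Position 8 ('d'): matches sub[1] = 'd'
All 2 characters matched => is a subsequence

1


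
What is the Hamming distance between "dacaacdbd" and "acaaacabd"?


Comparing "dacaacdbd" and "acaaacabd" position by position:
  Position 0: 'd' vs 'a' => differ
  Position 1: 'a' vs 'c' => differ
  Position 2: 'c' vs 'a' => differ
  Position 3: 'a' vs 'a' => same
  Position 4: 'a' vs 'a' => same
  Position 5: 'c' vs 'c' => same
  Position 6: 'd' vs 'a' => differ
  Position 7: 'b' vs 'b' => same
  Position 8: 'd' vs 'd' => same
Total differences (Hamming distance): 4

4


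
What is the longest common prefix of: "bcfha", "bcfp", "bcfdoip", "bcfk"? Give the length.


Words: bcfha, bcfp, bcfdoip, bcfk
  Position 0: all 'b' => match
  Position 1: all 'c' => match
  Position 2: all 'f' => match
  Position 3: ('h', 'p', 'd', 'k') => mismatch, stop
LCP = "bcf" (length 3)

3


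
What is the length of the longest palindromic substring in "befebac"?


Input: "befebac"
Checking substrings for palindromes:
  [0:5] "befeb" (len 5) => palindrome
  [1:4] "efe" (len 3) => palindrome
Longest palindromic substring: "befeb" with length 5

5


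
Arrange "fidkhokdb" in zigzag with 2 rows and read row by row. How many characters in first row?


Zigzag "fidkhokdb" into 2 rows:
Placing characters:
  'f' => row 0
  'i' => row 1
  'd' => row 0
  'k' => row 1
  'h' => row 0
  'o' => row 1
  'k' => row 0
  'd' => row 1
  'b' => row 0
Rows:
  Row 0: "fdhkb"
  Row 1: "ikod"
First row length: 5

5


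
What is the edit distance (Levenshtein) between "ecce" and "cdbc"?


Computing edit distance: "ecce" -> "cdbc"
DP table:
           c    d    b    c
      0    1    2    3    4
  e   1    1    2    3    4
  c   2    1    2    3    3
  c   3    2    2    3    3
  e   4    3    3    3    4
Edit distance = dp[4][4] = 4

4


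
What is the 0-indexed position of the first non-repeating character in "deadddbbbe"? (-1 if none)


Input: deadddbbbe
Character frequencies:
  'a': 1
  'b': 3
  'd': 4
  'e': 2
Scanning left to right for freq == 1:
  Position 0 ('d'): freq=4, skip
  Position 1 ('e'): freq=2, skip
  Position 2 ('a'): unique! => answer = 2

2


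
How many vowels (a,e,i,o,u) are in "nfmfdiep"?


Input: nfmfdiep
Checking each character:
  'n' at position 0: consonant
  'f' at position 1: consonant
  'm' at position 2: consonant
  'f' at position 3: consonant
  'd' at position 4: consonant
  'i' at position 5: vowel (running total: 1)
  'e' at position 6: vowel (running total: 2)
  'p' at position 7: consonant
Total vowels: 2

2


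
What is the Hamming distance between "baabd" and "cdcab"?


Comparing "baabd" and "cdcab" position by position:
  Position 0: 'b' vs 'c' => differ
  Position 1: 'a' vs 'd' => differ
  Position 2: 'a' vs 'c' => differ
  Position 3: 'b' vs 'a' => differ
  Position 4: 'd' vs 'b' => differ
Total differences (Hamming distance): 5

5


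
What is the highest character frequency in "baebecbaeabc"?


Input: baebecbaeabc
Character counts:
  'a': 3
  'b': 4
  'c': 2
  'e': 3
Maximum frequency: 4

4


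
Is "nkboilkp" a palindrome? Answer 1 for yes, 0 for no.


Input: nkboilkp
Reversed: pkliobkn
  Compare pos 0 ('n') with pos 7 ('p'): MISMATCH
  Compare pos 1 ('k') with pos 6 ('k'): match
  Compare pos 2 ('b') with pos 5 ('l'): MISMATCH
  Compare pos 3 ('o') with pos 4 ('i'): MISMATCH
Result: not a palindrome

0


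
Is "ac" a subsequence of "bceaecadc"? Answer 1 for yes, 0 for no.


Check if "ac" is a subsequence of "bceaecadc"
Greedy scan:
  Position 0 ('b'): no match needed
  Position 1 ('c'): no match needed
  Position 2 ('e'): no match needed
  Position 3 ('a'): matches sub[0] = 'a'
  Position 4 ('e'): no match needed
  Position 5 ('c'): matches sub[1] = 'c'
  Position 6 ('a'): no match needed
  Position 7 ('d'): no match needed
  Position 8 ('c'): no match needed
All 2 characters matched => is a subsequence

1


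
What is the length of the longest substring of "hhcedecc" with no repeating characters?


Input: "hhcedecc"
Sliding window (track last position of each char):
  Position 0 ('h'): window [0,0] length 1 -- new best
  Position 1 ('h'): repeat (last at 0), move window start to 1
  Position 1 ('h'): window [1,1] length 1
  Position 2 ('c'): window [1,2] length 2 -- new best
  Position 3 ('e'): window [1,3] length 3 -- new best
  Position 4 ('d'): window [1,4] length 4 -- new best
  Position 5 ('e'): repeat (last at 3), move window start to 4
  Position 5 ('e'): window [4,5] length 2
  Position 6 ('c'): window [4,6] length 3
  Position 7 ('c'): repeat (last at 6), move window start to 7
  Position 7 ('c'): window [7,7] length 1
Longest substring with no repeats: "hced" with length 4

4


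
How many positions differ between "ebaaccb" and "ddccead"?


Comparing "ebaaccb" and "ddccead" position by position:
  Position 0: 'e' vs 'd' => DIFFER
  Position 1: 'b' vs 'd' => DIFFER
  Position 2: 'a' vs 'c' => DIFFER
  Position 3: 'a' vs 'c' => DIFFER
  Position 4: 'c' vs 'e' => DIFFER
  Position 5: 'c' vs 'a' => DIFFER
  Position 6: 'b' vs 'd' => DIFFER
Positions that differ: 7

7


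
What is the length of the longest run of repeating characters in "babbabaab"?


Input: "babbabaab"
Scanning for longest run:
  Position 1 ('a'): new char, reset run to 1
  Position 2 ('b'): new char, reset run to 1
  Position 3 ('b'): continues run of 'b', length=2
  Position 4 ('a'): new char, reset run to 1
  Position 5 ('b'): new char, reset run to 1
  Position 6 ('a'): new char, reset run to 1
  Position 7 ('a'): continues run of 'a', length=2
  Position 8 ('b'): new char, reset run to 1
Longest run: 'b' with length 2

2


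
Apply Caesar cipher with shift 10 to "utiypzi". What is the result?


Caesar cipher: shift "utiypzi" by 10
  'u' (pos 20) + 10 = pos 4 = 'e'
  't' (pos 19) + 10 = pos 3 = 'd'
  'i' (pos 8) + 10 = pos 18 = 's'
  'y' (pos 24) + 10 = pos 8 = 'i'
  'p' (pos 15) + 10 = pos 25 = 'z'
  'z' (pos 25) + 10 = pos 9 = 'j'
  'i' (pos 8) + 10 = pos 18 = 's'
Result: edsizjs

edsizjs


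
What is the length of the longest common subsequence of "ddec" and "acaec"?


LCS of "ddec" and "acaec"
DP table:
           a    c    a    e    c
      0    0    0    0    0    0
  d   0    0    0    0    0    0
  d   0    0    0    0    0    0
  e   0    0    0    0    1    1
  c   0    0    1    1    1    2
LCS length = dp[4][5] = 2

2


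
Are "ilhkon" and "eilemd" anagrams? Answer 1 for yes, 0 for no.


Strings: "ilhkon", "eilemd"
Sorted first:  hiklno
Sorted second: deeilm
Differ at position 0: 'h' vs 'd' => not anagrams

0


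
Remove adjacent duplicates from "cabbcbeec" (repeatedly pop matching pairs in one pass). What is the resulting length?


Input: cabbcbeec
Stack-based adjacent duplicate removal:
  Read 'c': push. Stack: c
  Read 'a': push. Stack: ca
  Read 'b': push. Stack: cab
  Read 'b': matches stack top 'b' => pop. Stack: ca
  Read 'c': push. Stack: cac
  Read 'b': push. Stack: cacb
  Read 'e': push. Stack: cacbe
  Read 'e': matches stack top 'e' => pop. Stack: cacb
  Read 'c': push. Stack: cacbc
Final stack: "cacbc" (length 5)

5


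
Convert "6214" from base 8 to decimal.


Input: "6214" in base 8
Positional expansion:
  Digit '6' (value 6) x 8^3 = 3072
  Digit '2' (value 2) x 8^2 = 128
  Digit '1' (value 1) x 8^1 = 8
  Digit '4' (value 4) x 8^0 = 4
Sum = 3212

3212


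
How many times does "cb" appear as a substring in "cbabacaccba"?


Searching for "cb" in "cbabacaccba"
Scanning each position:
  Position 0: "cb" => MATCH
  Position 1: "ba" => no
  Position 2: "ab" => no
  Position 3: "ba" => no
  Position 4: "ac" => no
  Position 5: "ca" => no
  Position 6: "ac" => no
  Position 7: "cc" => no
  Position 8: "cb" => MATCH
  Position 9: "ba" => no
Total occurrences: 2

2


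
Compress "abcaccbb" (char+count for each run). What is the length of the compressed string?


Input: abcaccbb
Runs:
  'a' x 1 => "a1"
  'b' x 1 => "b1"
  'c' x 1 => "c1"
  'a' x 1 => "a1"
  'c' x 2 => "c2"
  'b' x 2 => "b2"
Compressed: "a1b1c1a1c2b2"
Compressed length: 12

12


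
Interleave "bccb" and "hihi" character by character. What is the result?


Interleaving "bccb" and "hihi":
  Position 0: 'b' from first, 'h' from second => "bh"
  Position 1: 'c' from first, 'i' from second => "ci"
  Position 2: 'c' from first, 'h' from second => "ch"
  Position 3: 'b' from first, 'i' from second => "bi"
Result: bhcichbi

bhcichbi


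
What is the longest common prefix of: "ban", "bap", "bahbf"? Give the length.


Words: ban, bap, bahbf
  Position 0: all 'b' => match
  Position 1: all 'a' => match
  Position 2: ('n', 'p', 'h') => mismatch, stop
LCP = "ba" (length 2)

2


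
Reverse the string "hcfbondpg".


Input: hcfbondpg
Reading characters right to left:
  Position 8: 'g'
  Position 7: 'p'
  Position 6: 'd'
  Position 5: 'n'
  Position 4: 'o'
  Position 3: 'b'
  Position 2: 'f'
  Position 1: 'c'
  Position 0: 'h'
Reversed: gpdnobfch

gpdnobfch


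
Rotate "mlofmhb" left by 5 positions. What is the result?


Input: "mlofmhb", rotate left by 5
First 5 characters: "mlofm"
Remaining characters: "hb"
Concatenate remaining + first: "hb" + "mlofm" = "hbmlofm"

hbmlofm


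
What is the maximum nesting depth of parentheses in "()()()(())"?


Input: "()()()(())"
Tracking depth:
  Position 0 '(': depth becomes 1
  Position 1 ')': depth becomes 0
  Position 2 '(': depth becomes 1
  Position 3 ')': depth becomes 0
  Position 4 '(': depth becomes 1
  Position 5 ')': depth becomes 0
  Position 6 '(': depth becomes 1
  Position 7 '(': depth becomes 2
  Position 8 ')': depth becomes 1
  Position 9 ')': depth becomes 0
Maximum depth reached: 2

2


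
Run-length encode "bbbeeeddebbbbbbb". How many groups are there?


Input: bbbeeeddebbbbbbb
Scanning for consecutive runs:
  Group 1: 'b' x 3 (positions 0-2)
  Group 2: 'e' x 3 (positions 3-5)
  Group 3: 'd' x 2 (positions 6-7)
  Group 4: 'e' x 1 (positions 8-8)
  Group 5: 'b' x 7 (positions 9-15)
Total groups: 5

5


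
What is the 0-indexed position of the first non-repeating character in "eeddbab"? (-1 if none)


Input: eeddbab
Character frequencies:
  'a': 1
  'b': 2
  'd': 2
  'e': 2
Scanning left to right for freq == 1:
  Position 0 ('e'): freq=2, skip
  Position 1 ('e'): freq=2, skip
  Position 2 ('d'): freq=2, skip
  Position 3 ('d'): freq=2, skip
  Position 4 ('b'): freq=2, skip
  Position 5 ('a'): unique! => answer = 5

5


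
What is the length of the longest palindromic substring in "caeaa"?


Input: "caeaa"
Checking substrings for palindromes:
  [1:4] "aea" (len 3) => palindrome
  [3:5] "aa" (len 2) => palindrome
Longest palindromic substring: "aea" with length 3

3


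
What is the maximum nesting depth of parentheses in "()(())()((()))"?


Input: "()(())()((()))"
Tracking depth:
  Position 0 '(': depth becomes 1
  Position 1 ')': depth becomes 0
  Position 2 '(': depth becomes 1
  Position 3 '(': depth becomes 2
  Position 4 ')': depth becomes 1
  Position 5 ')': depth becomes 0
  Position 6 '(': depth becomes 1
  Position 7 ')': depth becomes 0
  Position 8 '(': depth becomes 1
  Position 9 '(': depth becomes 2
  Position 10 '(': depth becomes 3
  Position 11 ')': depth becomes 2
  Position 12 ')': depth becomes 1
  Position 13 ')': depth becomes 0
Maximum depth reached: 3

3


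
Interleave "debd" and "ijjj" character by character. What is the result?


Interleaving "debd" and "ijjj":
  Position 0: 'd' from first, 'i' from second => "di"
  Position 1: 'e' from first, 'j' from second => "ej"
  Position 2: 'b' from first, 'j' from second => "bj"
  Position 3: 'd' from first, 'j' from second => "dj"
Result: diejbjdj

diejbjdj


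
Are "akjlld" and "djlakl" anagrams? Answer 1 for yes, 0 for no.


Strings: "akjlld", "djlakl"
Sorted first:  adjkll
Sorted second: adjkll
Sorted forms match => anagrams

1


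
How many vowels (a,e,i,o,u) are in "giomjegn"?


Input: giomjegn
Checking each character:
  'g' at position 0: consonant
  'i' at position 1: vowel (running total: 1)
  'o' at position 2: vowel (running total: 2)
  'm' at position 3: consonant
  'j' at position 4: consonant
  'e' at position 5: vowel (running total: 3)
  'g' at position 6: consonant
  'n' at position 7: consonant
Total vowels: 3

3


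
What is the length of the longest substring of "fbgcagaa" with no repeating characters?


Input: "fbgcagaa"
Sliding window (track last position of each char):
  Position 0 ('f'): window [0,0] length 1 -- new best
  Position 1 ('b'): window [0,1] length 2 -- new best
  Position 2 ('g'): window [0,2] length 3 -- new best
  Position 3 ('c'): window [0,3] length 4 -- new best
  Position 4 ('a'): window [0,4] length 5 -- new best
  Position 5 ('g'): repeat (last at 2), move window start to 3
  Position 5 ('g'): window [3,5] length 3
  Position 6 ('a'): repeat (last at 4), move window start to 5
  Position 6 ('a'): window [5,6] length 2
  Position 7 ('a'): repeat (last at 6), move window start to 7
  Position 7 ('a'): window [7,7] length 1
Longest substring with no repeats: "fbgca" with length 5

5


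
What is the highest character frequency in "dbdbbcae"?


Input: dbdbbcae
Character counts:
  'a': 1
  'b': 3
  'c': 1
  'd': 2
  'e': 1
Maximum frequency: 3

3


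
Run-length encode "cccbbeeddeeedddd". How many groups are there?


Input: cccbbeeddeeedddd
Scanning for consecutive runs:
  Group 1: 'c' x 3 (positions 0-2)
  Group 2: 'b' x 2 (positions 3-4)
  Group 3: 'e' x 2 (positions 5-6)
  Group 4: 'd' x 2 (positions 7-8)
  Group 5: 'e' x 3 (positions 9-11)
  Group 6: 'd' x 4 (positions 12-15)
Total groups: 6

6


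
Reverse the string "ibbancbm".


Input: ibbancbm
Reading characters right to left:
  Position 7: 'm'
  Position 6: 'b'
  Position 5: 'c'
  Position 4: 'n'
  Position 3: 'a'
  Position 2: 'b'
  Position 1: 'b'
  Position 0: 'i'
Reversed: mbcnabbi

mbcnabbi


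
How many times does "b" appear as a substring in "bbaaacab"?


Searching for "b" in "bbaaacab"
Scanning each position:
  Position 0: "b" => MATCH
  Position 1: "b" => MATCH
  Position 2: "a" => no
  Position 3: "a" => no
  Position 4: "a" => no
  Position 5: "c" => no
  Position 6: "a" => no
  Position 7: "b" => MATCH
Total occurrences: 3

3


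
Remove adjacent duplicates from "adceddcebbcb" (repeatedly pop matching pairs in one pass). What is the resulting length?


Input: adceddcebbcb
Stack-based adjacent duplicate removal:
  Read 'a': push. Stack: a
  Read 'd': push. Stack: ad
  Read 'c': push. Stack: adc
  Read 'e': push. Stack: adce
  Read 'd': push. Stack: adced
  Read 'd': matches stack top 'd' => pop. Stack: adce
  Read 'c': push. Stack: adcec
  Read 'e': push. Stack: adcece
  Read 'b': push. Stack: adceceb
  Read 'b': matches stack top 'b' => pop. Stack: adcece
  Read 'c': push. Stack: adcecec
  Read 'b': push. Stack: adcececb
Final stack: "adcececb" (length 8)

8


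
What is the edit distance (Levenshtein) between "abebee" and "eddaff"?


Computing edit distance: "abebee" -> "eddaff"
DP table:
           e    d    d    a    f    f
      0    1    2    3    4    5    6
  a   1    1    2    3    3    4    5
  b   2    2    2    3    4    4    5
  e   3    2    3    3    4    5    5
  b   4    3    3    4    4    5    6
  e   5    4    4    4    5    5    6
  e   6    5    5    5    5    6    6
Edit distance = dp[6][6] = 6

6


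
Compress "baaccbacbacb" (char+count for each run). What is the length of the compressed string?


Input: baaccbacbacb
Runs:
  'b' x 1 => "b1"
  'a' x 2 => "a2"
  'c' x 2 => "c2"
  'b' x 1 => "b1"
  'a' x 1 => "a1"
  'c' x 1 => "c1"
  'b' x 1 => "b1"
  'a' x 1 => "a1"
  'c' x 1 => "c1"
  'b' x 1 => "b1"
Compressed: "b1a2c2b1a1c1b1a1c1b1"
Compressed length: 20

20


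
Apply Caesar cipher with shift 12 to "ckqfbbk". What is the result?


Caesar cipher: shift "ckqfbbk" by 12
  'c' (pos 2) + 12 = pos 14 = 'o'
  'k' (pos 10) + 12 = pos 22 = 'w'
  'q' (pos 16) + 12 = pos 2 = 'c'
  'f' (pos 5) + 12 = pos 17 = 'r'
  'b' (pos 1) + 12 = pos 13 = 'n'
  'b' (pos 1) + 12 = pos 13 = 'n'
  'k' (pos 10) + 12 = pos 22 = 'w'
Result: owcrnnw

owcrnnw


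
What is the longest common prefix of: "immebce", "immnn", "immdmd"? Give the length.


Words: immebce, immnn, immdmd
  Position 0: all 'i' => match
  Position 1: all 'm' => match
  Position 2: all 'm' => match
  Position 3: ('e', 'n', 'd') => mismatch, stop
LCP = "imm" (length 3)

3


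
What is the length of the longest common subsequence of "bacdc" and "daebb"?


LCS of "bacdc" and "daebb"
DP table:
           d    a    e    b    b
      0    0    0    0    0    0
  b   0    0    0    0    1    1
  a   0    0    1    1    1    1
  c   0    0    1    1    1    1
  d   0    1    1    1    1    1
  c   0    1    1    1    1    1
LCS length = dp[5][5] = 1

1


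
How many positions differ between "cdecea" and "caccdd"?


Comparing "cdecea" and "caccdd" position by position:
  Position 0: 'c' vs 'c' => same
  Position 1: 'd' vs 'a' => DIFFER
  Position 2: 'e' vs 'c' => DIFFER
  Position 3: 'c' vs 'c' => same
  Position 4: 'e' vs 'd' => DIFFER
  Position 5: 'a' vs 'd' => DIFFER
Positions that differ: 4

4


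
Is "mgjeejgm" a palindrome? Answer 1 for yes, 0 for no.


Input: mgjeejgm
Reversed: mgjeejgm
  Compare pos 0 ('m') with pos 7 ('m'): match
  Compare pos 1 ('g') with pos 6 ('g'): match
  Compare pos 2 ('j') with pos 5 ('j'): match
  Compare pos 3 ('e') with pos 4 ('e'): match
Result: palindrome

1


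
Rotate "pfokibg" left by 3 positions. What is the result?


Input: "pfokibg", rotate left by 3
First 3 characters: "pfo"
Remaining characters: "kibg"
Concatenate remaining + first: "kibg" + "pfo" = "kibgpfo"

kibgpfo


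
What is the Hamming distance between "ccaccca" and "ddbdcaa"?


Comparing "ccaccca" and "ddbdcaa" position by position:
  Position 0: 'c' vs 'd' => differ
  Position 1: 'c' vs 'd' => differ
  Position 2: 'a' vs 'b' => differ
  Position 3: 'c' vs 'd' => differ
  Position 4: 'c' vs 'c' => same
  Position 5: 'c' vs 'a' => differ
  Position 6: 'a' vs 'a' => same
Total differences (Hamming distance): 5

5


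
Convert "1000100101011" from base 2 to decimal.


Input: "1000100101011" in base 2
Positional expansion:
  Digit '1' (value 1) x 2^12 = 4096
  Digit '0' (value 0) x 2^11 = 0
  Digit '0' (value 0) x 2^10 = 0
  Digit '0' (value 0) x 2^9 = 0
  Digit '1' (value 1) x 2^8 = 256
  Digit '0' (value 0) x 2^7 = 0
  Digit '0' (value 0) x 2^6 = 0
  Digit '1' (value 1) x 2^5 = 32
  Digit '0' (value 0) x 2^4 = 0
  Digit '1' (value 1) x 2^3 = 8
  Digit '0' (value 0) x 2^2 = 0
  Digit '1' (value 1) x 2^1 = 2
  Digit '1' (value 1) x 2^0 = 1
Sum = 4395

4395


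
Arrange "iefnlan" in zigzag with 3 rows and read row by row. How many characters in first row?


Zigzag "iefnlan" into 3 rows:
Placing characters:
  'i' => row 0
  'e' => row 1
  'f' => row 2
  'n' => row 1
  'l' => row 0
  'a' => row 1
  'n' => row 2
Rows:
  Row 0: "il"
  Row 1: "ena"
  Row 2: "fn"
First row length: 2

2


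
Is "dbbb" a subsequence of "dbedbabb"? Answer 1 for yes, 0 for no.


Check if "dbbb" is a subsequence of "dbedbabb"
Greedy scan:
  Position 0 ('d'): matches sub[0] = 'd'
  Position 1 ('b'): matches sub[1] = 'b'
  Position 2 ('e'): no match needed
  Position 3 ('d'): no match needed
  Position 4 ('b'): matches sub[2] = 'b'
  Position 5 ('a'): no match needed
  Position 6 ('b'): matches sub[3] = 'b'
  Position 7 ('b'): no match needed
All 4 characters matched => is a subsequence

1
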